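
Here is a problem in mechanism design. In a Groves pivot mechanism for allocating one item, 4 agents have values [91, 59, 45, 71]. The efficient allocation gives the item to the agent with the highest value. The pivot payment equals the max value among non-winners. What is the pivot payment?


Step 1: The efficient winner is agent 0 with value 91
Step 2: Other agents' values: [59, 45, 71]
Step 3: Pivot payment = max(others) = 71
Step 4: The winner pays 71

71


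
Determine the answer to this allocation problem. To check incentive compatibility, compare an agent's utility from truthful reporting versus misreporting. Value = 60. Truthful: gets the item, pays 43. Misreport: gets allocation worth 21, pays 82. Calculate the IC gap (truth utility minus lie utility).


Step 1: U(truth) = value - payment = 60 - 43 = 17
Step 2: U(lie) = allocation - payment = 21 - 82 = -61
Step 3: IC gap = 17 - (-61) = 78

78


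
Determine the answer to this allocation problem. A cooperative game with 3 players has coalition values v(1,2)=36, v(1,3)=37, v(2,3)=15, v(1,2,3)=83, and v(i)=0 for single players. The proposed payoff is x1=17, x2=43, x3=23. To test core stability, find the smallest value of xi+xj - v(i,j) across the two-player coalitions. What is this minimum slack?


Step 1: Slack for coalition (1,2): x1+x2 - v12 = 60 - 36 = 24
Step 2: Slack for coalition (1,3): x1+x3 - v13 = 40 - 37 = 3
Step 3: Slack for coalition (2,3): x2+x3 - v23 = 66 - 15 = 51
Step 4: Minimum slack = min(24, 3, 51) = 3, attained by (1,3); no pair can gain by deviating, so the allocation is in the core

3


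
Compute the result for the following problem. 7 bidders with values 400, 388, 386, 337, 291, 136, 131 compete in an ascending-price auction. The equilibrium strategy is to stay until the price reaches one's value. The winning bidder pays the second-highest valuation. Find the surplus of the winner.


Step 1: Identify the highest value: 400
Step 2: Identify the second-highest value: 388
Step 3: The final price = second-highest value = 388
Step 4: Surplus = 400 - 388 = 12

12


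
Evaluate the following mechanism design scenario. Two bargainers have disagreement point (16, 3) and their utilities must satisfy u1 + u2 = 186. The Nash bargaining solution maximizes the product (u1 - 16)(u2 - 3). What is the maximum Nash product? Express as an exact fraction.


Step 1: The Nash solution splits surplus symmetrically above the disagreement point
Step 2: u1 = (total + d1 - d2)/2 = (186 + 16 - 3)/2 = 199/2
Step 3: u2 = (total - d1 + d2)/2 = (186 - 16 + 3)/2 = 173/2
Step 4: Nash product = (199/2 - 16) * (173/2 - 3)
Step 5: = 167/2 * 167/2 = 27889/4

27889/4


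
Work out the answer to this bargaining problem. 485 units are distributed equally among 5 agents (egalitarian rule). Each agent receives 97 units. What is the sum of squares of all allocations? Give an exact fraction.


Step 1: Each agent's share = 485/5 = 97
Step 2: Square of each share = (97)^2 = 9409
Step 3: Sum of squares = 5 * 9409 = 47045

47045


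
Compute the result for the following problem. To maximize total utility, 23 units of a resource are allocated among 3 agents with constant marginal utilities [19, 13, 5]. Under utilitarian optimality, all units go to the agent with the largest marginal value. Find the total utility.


Step 1: The marginal utilities are [19, 13, 5]
Step 2: The highest marginal utility is 19
Step 3: All 23 units go to that agent
Step 4: Total utility = 19 * 23 = 437

437


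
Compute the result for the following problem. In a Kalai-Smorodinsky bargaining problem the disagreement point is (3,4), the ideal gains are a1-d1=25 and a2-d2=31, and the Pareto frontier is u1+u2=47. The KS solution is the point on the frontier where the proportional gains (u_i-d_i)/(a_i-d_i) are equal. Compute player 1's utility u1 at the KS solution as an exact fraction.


Step 1: At the KS point, (u1-d1)/r1 = (u2-d2)/r2 = t and u1+u2 = 47
Step 2: u1 = d1 + r1*t and u2 = d2 + r2*t, so (d1 + r1*t) + (d2 + r2*t) = 47
Step 3: t = (47 - 3 - 4)/(25 + 31) = 40/56 = 5/7
Step 4: u1 = d1 + r1*t = 3 + 25 * 5/7 = 146/7
Step 5: (Check: u2 = d2 + r2*t = 183/7; u1+u2 = 146/7 + 183/7 = 47, on the frontier.)

146/7


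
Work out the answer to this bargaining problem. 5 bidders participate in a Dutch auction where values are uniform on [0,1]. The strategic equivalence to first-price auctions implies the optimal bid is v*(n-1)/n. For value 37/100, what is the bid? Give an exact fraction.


Step 1: Dutch auctions are strategically equivalent to first-price auctions
Step 2: The equilibrium bid is b(v) = v*(n-1)/n
Step 3: b = 37/100 * 4/5
Step 4: b = 37/125

37/125


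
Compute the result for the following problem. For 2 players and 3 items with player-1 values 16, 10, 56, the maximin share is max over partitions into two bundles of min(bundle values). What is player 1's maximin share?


Step 1: Item values = 16, 10, 56
Step 2: Enumerate all 2-bundle partitions and take the smaller bundle:
  Partition 1: {16} vs {10,56} -> bundles 16, 66; min = 16
  Partition 2: {10} vs {16,56} -> bundles 10, 72; min = 10
  Partition 3: {56} vs {16,10} -> bundles 56, 26; min = 26
Step 3: MMS = max(16, 10, 26) = 26

26


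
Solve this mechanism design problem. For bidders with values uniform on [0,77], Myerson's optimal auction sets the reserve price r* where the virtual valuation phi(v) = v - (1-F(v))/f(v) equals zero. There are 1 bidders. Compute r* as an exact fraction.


Step 1: For U[0,77], F(v) = v/77 and f(v) = 1/77
Step 2: phi(v) = v - (1 - v/77)/(1/77) = v - (77 - v) = 2v - 77
Step 3: Set phi(r*) = 0: 2r* - 77 = 0
Step 4: r* = 77/2 (the number of bidders n = 1 does not enter)

77/2


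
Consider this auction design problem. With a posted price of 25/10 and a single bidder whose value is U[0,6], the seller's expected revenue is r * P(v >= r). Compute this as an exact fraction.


Step 1: Posted price r = 5/2, value support [0,6]
Step 2: P(v >= r) = (6 - 5/2)/6 = 7/12
Step 3: Expected revenue = r * P(v >= r) = 5/2 * 7/12
Step 4: Revenue = 35/24

35/24


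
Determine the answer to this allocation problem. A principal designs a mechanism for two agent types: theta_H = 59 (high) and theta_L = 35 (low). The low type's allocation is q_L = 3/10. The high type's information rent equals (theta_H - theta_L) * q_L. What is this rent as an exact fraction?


Step 1: theta_H - theta_L = 59 - 35 = 24
Step 2: Information rent = (theta_H - theta_L) * q_L
Step 3: = 24 * 3/10
Step 4: = 36/5

36/5


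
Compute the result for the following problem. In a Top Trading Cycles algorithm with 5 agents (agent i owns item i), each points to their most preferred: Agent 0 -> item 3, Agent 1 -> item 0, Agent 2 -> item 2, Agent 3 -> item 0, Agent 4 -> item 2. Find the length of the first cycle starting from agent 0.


Step 1: Trace the pointer graph from agent 0: 0 -> 3 -> 0
Step 2: A cycle is detected when we revisit agent 0
Step 3: The cycle is: 0 -> 3 -> 0
Step 4: Cycle length = 2

2


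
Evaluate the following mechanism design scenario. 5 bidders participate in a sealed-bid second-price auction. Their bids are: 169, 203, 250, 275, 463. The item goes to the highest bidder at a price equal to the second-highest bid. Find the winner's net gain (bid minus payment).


Step 1: Sort bids in descending order: 463, 275, 250, 203, 169
Step 2: The winning bid is the highest: 463
Step 3: The payment equals the second-highest bid: 275
Step 4: Surplus = winner's bid - payment = 463 - 275 = 188

188


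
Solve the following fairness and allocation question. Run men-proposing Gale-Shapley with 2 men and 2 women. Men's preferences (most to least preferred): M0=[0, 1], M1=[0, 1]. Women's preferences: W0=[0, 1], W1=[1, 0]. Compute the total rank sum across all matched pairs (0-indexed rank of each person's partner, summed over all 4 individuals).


Step 1: Run Gale-Shapley (men propose, women hold best offer):
  M0 proposes to W0; she accepts
  M1 proposes to W0; rejected
  M1 proposes to W1; she accepts
Step 2: Final matching: W0-M0, W1-M1
Step 3: 0-indexed ranks (man's rank of his match, then woman's): 0 + 0 + 1 + 0
Step 4: Total rank sum = 1

1


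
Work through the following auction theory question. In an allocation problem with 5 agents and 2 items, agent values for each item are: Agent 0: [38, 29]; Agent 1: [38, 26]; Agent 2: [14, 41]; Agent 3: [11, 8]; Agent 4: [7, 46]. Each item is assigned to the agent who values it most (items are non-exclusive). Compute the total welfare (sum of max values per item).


Step 1: For each item, find the maximum value among all agents.
Step 2: Item 0 -> Agent 0 (value 38)
Step 3: Item 1 -> Agent 4 (value 46)
Step 4: Total welfare = 38 + 46 = 84

84


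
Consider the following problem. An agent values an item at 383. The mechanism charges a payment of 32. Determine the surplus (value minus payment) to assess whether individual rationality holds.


Step 1: Surplus = value - payment = 383 - 32 = 351
Step 2: IR is satisfied (surplus >= 0)

351


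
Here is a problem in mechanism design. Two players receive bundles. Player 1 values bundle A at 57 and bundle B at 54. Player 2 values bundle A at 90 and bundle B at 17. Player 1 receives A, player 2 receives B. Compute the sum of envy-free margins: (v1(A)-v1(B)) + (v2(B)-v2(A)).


Step 1: Player 1's margin = v1(A) - v1(B) = 57 - 54 = 3
Step 2: Player 2's margin = v2(B) - v2(A) = 17 - 90 = -73
Step 3: Total margin = 3 + -73 = -70

-70


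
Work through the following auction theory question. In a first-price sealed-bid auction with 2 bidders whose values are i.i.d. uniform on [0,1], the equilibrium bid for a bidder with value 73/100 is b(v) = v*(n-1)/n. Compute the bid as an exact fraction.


Step 1: The symmetric BNE bidding function is b(v) = v * (n-1) / n
Step 2: Substitute v = 73/100 and n = 2
Step 3: b = 73/100 * 1/2
Step 4: b = 73/200

73/200


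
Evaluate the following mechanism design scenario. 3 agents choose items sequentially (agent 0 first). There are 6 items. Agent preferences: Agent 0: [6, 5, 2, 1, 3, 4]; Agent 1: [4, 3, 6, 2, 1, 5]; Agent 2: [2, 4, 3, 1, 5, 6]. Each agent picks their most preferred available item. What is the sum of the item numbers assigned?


Step 1: Agent 0 picks item 6
Step 2: Agent 1 picks item 4
Step 3: Agent 2 picks item 2
Step 4: Sum = 6 + 4 + 2 = 12

12


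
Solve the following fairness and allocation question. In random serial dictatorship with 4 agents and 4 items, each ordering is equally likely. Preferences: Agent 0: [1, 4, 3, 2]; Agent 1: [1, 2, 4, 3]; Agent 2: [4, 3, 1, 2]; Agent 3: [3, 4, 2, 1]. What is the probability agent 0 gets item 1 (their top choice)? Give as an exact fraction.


Step 1: Agent 0 wants item 1
Step 2: There are 24 possible orderings of agents
Step 3: In 12 orderings, agent 0 gets item 1
Step 4: Probability = 12/24 = 1/2

1/2


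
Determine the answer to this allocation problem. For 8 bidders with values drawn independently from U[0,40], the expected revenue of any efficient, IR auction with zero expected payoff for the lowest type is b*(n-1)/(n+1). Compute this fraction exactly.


Step 1: By Revenue Equivalence, expected revenue = b*(n-1)/(n+1)
Step 2: Substituting n = 8, b = 40
Step 3: Revenue = 40*(8-1)/(8+1) = 40*7/9
Step 4: Revenue = 280/9

280/9


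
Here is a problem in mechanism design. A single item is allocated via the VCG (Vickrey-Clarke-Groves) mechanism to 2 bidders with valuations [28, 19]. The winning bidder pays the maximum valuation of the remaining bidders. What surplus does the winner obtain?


Step 1: The winner is the agent with the highest value: agent 0 with value 28
Step 2: Values of other agents: [19]
Step 3: VCG payment = max of others' values = 19
Step 4: Surplus = 28 - 19 = 9

9


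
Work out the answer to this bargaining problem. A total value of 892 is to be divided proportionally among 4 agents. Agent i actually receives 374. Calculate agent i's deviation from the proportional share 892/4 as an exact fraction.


Step 1: Proportional share = 892/4 = 223
Step 2: Agent's actual allocation = 374
Step 3: Excess = 374 - 223 = 151

151


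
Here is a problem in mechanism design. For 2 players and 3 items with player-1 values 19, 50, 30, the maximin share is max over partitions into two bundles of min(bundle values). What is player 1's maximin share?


Step 1: Item values = 19, 50, 30
Step 2: Enumerate all 2-bundle partitions and take the smaller bundle:
  Partition 1: {19} vs {50,30} -> bundles 19, 80; min = 19
  Partition 2: {50} vs {19,30} -> bundles 50, 49; min = 49
  Partition 3: {30} vs {19,50} -> bundles 30, 69; min = 30
Step 3: MMS = max(19, 49, 30) = 49

49


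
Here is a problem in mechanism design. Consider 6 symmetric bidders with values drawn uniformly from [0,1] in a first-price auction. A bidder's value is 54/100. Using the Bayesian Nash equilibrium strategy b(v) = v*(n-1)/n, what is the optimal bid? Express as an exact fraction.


Step 1: The symmetric BNE bidding function is b(v) = v * (n-1) / n
Step 2: Substitute v = 27/50 and n = 6
Step 3: b = 27/50 * 5/6
Step 4: b = 9/20

9/20


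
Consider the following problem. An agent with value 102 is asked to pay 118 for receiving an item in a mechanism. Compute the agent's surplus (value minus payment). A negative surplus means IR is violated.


Step 1: Surplus = value - payment = 102 - 118 = -16
Step 2: IR is violated (surplus < 0)

-16


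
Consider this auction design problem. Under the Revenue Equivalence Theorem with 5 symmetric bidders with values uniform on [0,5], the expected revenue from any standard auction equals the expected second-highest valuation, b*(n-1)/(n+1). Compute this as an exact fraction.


Step 1: By Revenue Equivalence, expected revenue = b*(n-1)/(n+1)
Step 2: Substituting n = 5, b = 5
Step 3: Revenue = 5*(5-1)/(5+1) = 5*4/6
Step 4: Revenue = 20/6 = 10/3

10/3


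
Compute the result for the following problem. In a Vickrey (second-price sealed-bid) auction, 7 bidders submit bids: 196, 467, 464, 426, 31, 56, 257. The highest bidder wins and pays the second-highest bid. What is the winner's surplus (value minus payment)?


Step 1: Sort bids in descending order: 467, 464, 426, 257, 196, 56, 31
Step 2: The winning bid is the highest: 467
Step 3: The payment equals the second-highest bid: 464
Step 4: Surplus = winner's bid - payment = 467 - 464 = 3

3


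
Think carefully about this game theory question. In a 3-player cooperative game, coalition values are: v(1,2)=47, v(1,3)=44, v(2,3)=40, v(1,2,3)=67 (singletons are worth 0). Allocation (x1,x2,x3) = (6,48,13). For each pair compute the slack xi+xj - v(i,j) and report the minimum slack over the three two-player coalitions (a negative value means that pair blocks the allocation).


Step 1: Slack for coalition (1,2): x1+x2 - v12 = 54 - 47 = 7
Step 2: Slack for coalition (1,3): x1+x3 - v13 = 19 - 44 = -25
Step 3: Slack for coalition (2,3): x2+x3 - v23 = 61 - 40 = 21
Step 4: Minimum slack = min(7, -25, 21) = -25, attained by (1,3); coalition (1,3) can block (slack < 0), so the allocation is not in the core

-25


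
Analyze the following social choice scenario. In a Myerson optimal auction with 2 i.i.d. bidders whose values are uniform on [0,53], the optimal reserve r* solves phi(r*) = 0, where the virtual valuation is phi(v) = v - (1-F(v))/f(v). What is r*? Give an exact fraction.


Step 1: For U[0,53], F(v) = v/53 and f(v) = 1/53
Step 2: phi(v) = v - (1 - v/53)/(1/53) = v - (53 - v) = 2v - 53
Step 3: Set phi(r*) = 0: 2r* - 53 = 0
Step 4: r* = 53/2 (the number of bidders n = 2 does not enter)

53/2


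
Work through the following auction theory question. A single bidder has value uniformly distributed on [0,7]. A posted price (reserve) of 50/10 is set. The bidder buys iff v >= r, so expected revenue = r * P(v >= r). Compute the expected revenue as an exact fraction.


Step 1: Posted price r = 5, value support [0,7]
Step 2: P(v >= r) = (7 - 5)/7 = 2/7
Step 3: Expected revenue = r * P(v >= r) = 5 * 2/7
Step 4: Revenue = 10/7

10/7


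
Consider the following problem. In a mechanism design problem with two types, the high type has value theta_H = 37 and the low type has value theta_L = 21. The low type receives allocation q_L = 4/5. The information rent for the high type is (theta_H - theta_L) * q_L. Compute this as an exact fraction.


Step 1: theta_H - theta_L = 37 - 21 = 16
Step 2: Information rent = (theta_H - theta_L) * q_L
Step 3: = 16 * 4/5
Step 4: = 64/5

64/5


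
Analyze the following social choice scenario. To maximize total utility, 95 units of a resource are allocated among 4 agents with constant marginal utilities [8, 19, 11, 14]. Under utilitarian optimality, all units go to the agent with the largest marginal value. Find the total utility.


Step 1: The marginal utilities are [8, 19, 11, 14]
Step 2: The highest marginal utility is 19
Step 3: All 95 units go to that agent
Step 4: Total utility = 19 * 95 = 1805

1805


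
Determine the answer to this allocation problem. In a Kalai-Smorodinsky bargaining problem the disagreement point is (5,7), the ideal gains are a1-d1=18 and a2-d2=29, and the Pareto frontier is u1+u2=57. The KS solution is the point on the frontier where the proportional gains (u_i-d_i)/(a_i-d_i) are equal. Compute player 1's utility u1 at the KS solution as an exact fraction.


Step 1: At the KS point, (u1-d1)/r1 = (u2-d2)/r2 = t and u1+u2 = 57
Step 2: u1 = d1 + r1*t and u2 = d2 + r2*t, so (d1 + r1*t) + (d2 + r2*t) = 57
Step 3: t = (57 - 5 - 7)/(18 + 29) = 45/47
Step 4: u1 = d1 + r1*t = 5 + 18 * 45/47 = 1045/47
Step 5: (Check: u2 = d2 + r2*t = 1634/47; u1+u2 = 1045/47 + 1634/47 = 57, on the frontier.)

1045/47


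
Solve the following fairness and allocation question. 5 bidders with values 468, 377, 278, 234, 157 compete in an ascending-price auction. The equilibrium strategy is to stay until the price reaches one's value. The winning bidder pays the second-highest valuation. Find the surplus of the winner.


Step 1: Identify the highest value: 468
Step 2: Identify the second-highest value: 377
Step 3: The final price = second-highest value = 377
Step 4: Surplus = 468 - 377 = 91

91


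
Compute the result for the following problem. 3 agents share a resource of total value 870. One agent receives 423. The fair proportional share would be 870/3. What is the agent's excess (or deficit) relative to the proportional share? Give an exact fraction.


Step 1: Proportional share = 870/3 = 290
Step 2: Agent's actual allocation = 423
Step 3: Excess = 423 - 290 = 133

133


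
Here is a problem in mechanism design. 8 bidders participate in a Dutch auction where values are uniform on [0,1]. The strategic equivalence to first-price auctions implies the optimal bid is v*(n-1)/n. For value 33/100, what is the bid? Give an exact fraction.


Step 1: Dutch auctions are strategically equivalent to first-price auctions
Step 2: The equilibrium bid is b(v) = v*(n-1)/n
Step 3: b = 33/100 * 7/8
Step 4: b = 231/800

231/800


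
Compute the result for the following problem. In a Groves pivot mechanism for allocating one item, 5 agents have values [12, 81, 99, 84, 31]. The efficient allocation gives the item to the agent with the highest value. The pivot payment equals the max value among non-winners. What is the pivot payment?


Step 1: The efficient winner is agent 2 with value 99
Step 2: Other agents' values: [12, 81, 84, 31]
Step 3: Pivot payment = max(others) = 84
Step 4: The winner pays 84

84


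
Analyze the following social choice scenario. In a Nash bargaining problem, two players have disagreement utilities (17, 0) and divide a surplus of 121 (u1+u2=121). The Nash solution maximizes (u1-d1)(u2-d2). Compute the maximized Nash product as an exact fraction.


Step 1: The Nash solution splits surplus symmetrically above the disagreement point
Step 2: u1 = (total + d1 - d2)/2 = (121 + 17 - 0)/2 = 69
Step 3: u2 = (total - d1 + d2)/2 = (121 - 17 + 0)/2 = 52
Step 4: Nash product = (69 - 17) * (52 - 0)
Step 5: = 52 * 52 = 2704

2704


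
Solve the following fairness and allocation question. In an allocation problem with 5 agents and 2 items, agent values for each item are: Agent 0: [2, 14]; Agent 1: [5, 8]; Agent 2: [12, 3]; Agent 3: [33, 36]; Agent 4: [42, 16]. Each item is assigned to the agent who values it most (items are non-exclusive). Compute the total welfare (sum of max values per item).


Step 1: For each item, find the maximum value among all agents.
Step 2: Item 0 -> Agent 4 (value 42)
Step 3: Item 1 -> Agent 3 (value 36)
Step 4: Total welfare = 42 + 36 = 78

78


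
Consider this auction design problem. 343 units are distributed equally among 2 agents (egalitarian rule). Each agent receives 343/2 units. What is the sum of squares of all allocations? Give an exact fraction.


Step 1: Each agent's share = 343/2
Step 2: Square of each share = (343/2)^2 = 117649/4
Step 3: Sum of squares = 2 * 117649/4 = 117649/2

117649/2


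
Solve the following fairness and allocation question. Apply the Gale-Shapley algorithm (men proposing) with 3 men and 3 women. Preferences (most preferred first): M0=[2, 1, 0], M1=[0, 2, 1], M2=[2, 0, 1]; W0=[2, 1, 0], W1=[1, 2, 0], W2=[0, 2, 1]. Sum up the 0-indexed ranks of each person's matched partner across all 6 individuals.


Step 1: Run Gale-Shapley (men propose, women hold best offer):
  M0 proposes to W2; she accepts
  M1 proposes to W0; she accepts
  M2 proposes to W2; rejected
  M2 proposes to W0; she switches from M1
  M1 proposes to W2; rejected
  M1 proposes to W1; she accepts
Step 2: Final matching: W0-M2, W1-M1, W2-M0
Step 3: 0-indexed ranks (man's rank of his match, then woman's): 1 + 0 + 2 + 0 + 0 + 0
Step 4: Total rank sum = 3

3


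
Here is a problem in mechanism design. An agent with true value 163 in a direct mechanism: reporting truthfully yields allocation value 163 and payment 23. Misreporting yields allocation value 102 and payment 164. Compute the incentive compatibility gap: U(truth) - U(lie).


Step 1: U(truth) = value - payment = 163 - 23 = 140
Step 2: U(lie) = allocation - payment = 102 - 164 = -62
Step 3: IC gap = 140 - (-62) = 202

202


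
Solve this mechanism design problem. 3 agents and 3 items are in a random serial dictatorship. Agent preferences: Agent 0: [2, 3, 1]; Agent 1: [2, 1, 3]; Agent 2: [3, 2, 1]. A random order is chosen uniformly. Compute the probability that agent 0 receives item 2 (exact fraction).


Step 1: Agent 0 wants item 2
Step 2: There are 6 possible orderings of agents
Step 3: In 3 orderings, agent 0 gets item 2
Step 4: Probability = 3/6 = 1/2

1/2


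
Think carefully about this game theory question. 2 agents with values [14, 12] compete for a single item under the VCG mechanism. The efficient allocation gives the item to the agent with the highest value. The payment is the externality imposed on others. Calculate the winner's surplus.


Step 1: The winner is the agent with the highest value: agent 0 with value 14
Step 2: Values of other agents: [12]
Step 3: VCG payment = max of others' values = 12
Step 4: Surplus = 14 - 12 = 2

2


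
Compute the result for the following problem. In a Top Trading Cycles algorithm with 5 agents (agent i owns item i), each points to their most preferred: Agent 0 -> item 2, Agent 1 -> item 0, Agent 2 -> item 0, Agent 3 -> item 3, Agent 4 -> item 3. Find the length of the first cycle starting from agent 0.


Step 1: Trace the pointer graph from agent 0: 0 -> 2 -> 0
Step 2: A cycle is detected when we revisit agent 0
Step 3: The cycle is: 0 -> 2 -> 0
Step 4: Cycle length = 2

2


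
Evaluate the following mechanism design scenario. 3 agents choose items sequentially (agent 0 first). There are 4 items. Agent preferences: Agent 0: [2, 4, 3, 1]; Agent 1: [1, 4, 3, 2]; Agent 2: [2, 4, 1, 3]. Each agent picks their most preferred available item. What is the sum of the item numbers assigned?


Step 1: Agent 0 picks item 2
Step 2: Agent 1 picks item 1
Step 3: Agent 2 picks item 4
Step 4: Sum = 2 + 1 + 4 = 7

7


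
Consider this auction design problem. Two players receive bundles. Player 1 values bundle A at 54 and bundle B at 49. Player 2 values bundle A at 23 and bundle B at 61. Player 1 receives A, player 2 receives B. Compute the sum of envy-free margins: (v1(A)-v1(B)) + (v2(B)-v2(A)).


Step 1: Player 1's margin = v1(A) - v1(B) = 54 - 49 = 5
Step 2: Player 2's margin = v2(B) - v2(A) = 61 - 23 = 38
Step 3: Total margin = 5 + 38 = 43

43


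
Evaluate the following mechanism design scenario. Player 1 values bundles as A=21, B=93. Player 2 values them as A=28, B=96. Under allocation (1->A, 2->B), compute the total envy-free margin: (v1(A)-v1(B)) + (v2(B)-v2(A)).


Step 1: Player 1's margin = v1(A) - v1(B) = 21 - 93 = -72
Step 2: Player 2's margin = v2(B) - v2(A) = 96 - 28 = 68
Step 3: Total margin = -72 + 68 = -4

-4


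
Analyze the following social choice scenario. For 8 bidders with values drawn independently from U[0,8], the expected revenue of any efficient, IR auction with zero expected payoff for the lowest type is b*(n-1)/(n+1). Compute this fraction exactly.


Step 1: By Revenue Equivalence, expected revenue = b*(n-1)/(n+1)
Step 2: Substituting n = 8, b = 8
Step 3: Revenue = 8*(8-1)/(8+1) = 8*7/9
Step 4: Revenue = 56/9

56/9


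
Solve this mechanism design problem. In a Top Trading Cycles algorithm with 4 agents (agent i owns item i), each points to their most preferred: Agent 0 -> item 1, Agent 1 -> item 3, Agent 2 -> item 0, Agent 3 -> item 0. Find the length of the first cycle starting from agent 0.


Step 1: Trace the pointer graph from agent 0: 0 -> 1 -> 3 -> 0
Step 2: A cycle is detected when we revisit agent 0
Step 3: The cycle is: 0 -> 1 -> 3 -> 0
Step 4: Cycle length = 3

3


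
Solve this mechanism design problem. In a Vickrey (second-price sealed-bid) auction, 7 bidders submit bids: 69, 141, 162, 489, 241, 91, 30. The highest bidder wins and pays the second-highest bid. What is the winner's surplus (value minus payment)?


Step 1: Sort bids in descending order: 489, 241, 162, 141, 91, 69, 30
Step 2: The winning bid is the highest: 489
Step 3: The payment equals the second-highest bid: 241
Step 4: Surplus = winner's bid - payment = 489 - 241 = 248

248


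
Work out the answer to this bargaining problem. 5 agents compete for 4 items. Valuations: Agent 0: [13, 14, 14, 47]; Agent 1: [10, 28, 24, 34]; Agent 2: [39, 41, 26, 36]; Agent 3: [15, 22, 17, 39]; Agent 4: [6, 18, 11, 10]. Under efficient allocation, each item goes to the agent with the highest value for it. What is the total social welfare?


Step 1: For each item, find the maximum value among all agents.
Step 2: Item 0 -> Agent 2 (value 39)
Step 3: Item 1 -> Agent 2 (value 41)
Step 4: Item 2 -> Agent 2 (value 26)
Step 5: Item 3 -> Agent 0 (value 47)
Step 6: Total welfare = 39 + 41 + 26 + 47 = 153

153


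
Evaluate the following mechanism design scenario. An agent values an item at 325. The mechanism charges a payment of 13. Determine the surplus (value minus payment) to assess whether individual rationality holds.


Step 1: Surplus = value - payment = 325 - 13 = 312
Step 2: IR is satisfied (surplus >= 0)

312


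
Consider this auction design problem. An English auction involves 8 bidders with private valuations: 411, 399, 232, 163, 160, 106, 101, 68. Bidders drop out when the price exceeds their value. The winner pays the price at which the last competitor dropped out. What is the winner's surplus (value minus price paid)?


Step 1: Identify the highest value: 411
Step 2: Identify the second-highest value: 399
Step 3: The final price = second-highest value = 399
Step 4: Surplus = 411 - 399 = 12

12


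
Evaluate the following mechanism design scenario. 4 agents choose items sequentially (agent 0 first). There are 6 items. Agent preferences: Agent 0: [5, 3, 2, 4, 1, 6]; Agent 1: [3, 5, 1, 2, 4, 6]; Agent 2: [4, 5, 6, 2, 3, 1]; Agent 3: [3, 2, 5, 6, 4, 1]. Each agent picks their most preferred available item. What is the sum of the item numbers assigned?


Step 1: Agent 0 picks item 5
Step 2: Agent 1 picks item 3
Step 3: Agent 2 picks item 4
Step 4: Agent 3 picks item 2
Step 5: Sum = 5 + 3 + 4 + 2 = 14

14


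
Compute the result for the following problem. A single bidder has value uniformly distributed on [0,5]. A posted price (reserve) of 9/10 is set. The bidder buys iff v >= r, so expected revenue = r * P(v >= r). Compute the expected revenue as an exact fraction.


Step 1: Posted price r = 9/10, value support [0,5]
Step 2: P(v >= r) = (5 - 9/10)/5 = 41/50
Step 3: Expected revenue = r * P(v >= r) = 9/10 * 41/50
Step 4: Revenue = 369/500

369/500


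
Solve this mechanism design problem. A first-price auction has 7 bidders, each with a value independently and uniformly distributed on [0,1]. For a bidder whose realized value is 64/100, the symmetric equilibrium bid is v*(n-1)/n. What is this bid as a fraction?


Step 1: The symmetric BNE bidding function is b(v) = v * (n-1) / n
Step 2: Substitute v = 16/25 and n = 7
Step 3: b = 16/25 * 6/7
Step 4: b = 96/175

96/175


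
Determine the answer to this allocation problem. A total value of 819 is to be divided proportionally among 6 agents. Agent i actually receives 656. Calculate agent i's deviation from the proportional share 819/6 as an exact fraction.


Step 1: Proportional share = 819/6 = 273/2
Step 2: Agent's actual allocation = 656
Step 3: Excess = 656 - 273/2 = 1039/2

1039/2


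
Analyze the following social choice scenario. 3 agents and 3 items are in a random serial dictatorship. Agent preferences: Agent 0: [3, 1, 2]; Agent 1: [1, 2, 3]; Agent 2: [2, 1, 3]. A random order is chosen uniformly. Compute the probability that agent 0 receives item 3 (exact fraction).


Step 1: Agent 0 wants item 3
Step 2: There are 6 possible orderings of agents
Step 3: In 6 orderings, agent 0 gets item 3
Step 4: Probability = 6/6 = 1

1


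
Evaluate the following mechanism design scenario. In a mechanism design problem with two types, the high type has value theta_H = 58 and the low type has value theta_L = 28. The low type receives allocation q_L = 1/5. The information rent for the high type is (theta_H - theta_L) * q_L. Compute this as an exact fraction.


Step 1: theta_H - theta_L = 58 - 28 = 30
Step 2: Information rent = (theta_H - theta_L) * q_L
Step 3: = 30 * 1/5
Step 4: = 6

6


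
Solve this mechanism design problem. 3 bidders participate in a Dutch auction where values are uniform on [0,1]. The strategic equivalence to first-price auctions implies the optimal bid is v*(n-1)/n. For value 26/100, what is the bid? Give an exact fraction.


Step 1: Dutch auctions are strategically equivalent to first-price auctions
Step 2: The equilibrium bid is b(v) = v*(n-1)/n
Step 3: b = 13/50 * 2/3
Step 4: b = 13/75

13/75


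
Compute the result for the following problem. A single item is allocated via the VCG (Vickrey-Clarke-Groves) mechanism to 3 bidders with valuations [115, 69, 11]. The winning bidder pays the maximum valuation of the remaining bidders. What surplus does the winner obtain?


Step 1: The winner is the agent with the highest value: agent 0 with value 115
Step 2: Values of other agents: [69, 11]
Step 3: VCG payment = max of others' values = 69
Step 4: Surplus = 115 - 69 = 46

46


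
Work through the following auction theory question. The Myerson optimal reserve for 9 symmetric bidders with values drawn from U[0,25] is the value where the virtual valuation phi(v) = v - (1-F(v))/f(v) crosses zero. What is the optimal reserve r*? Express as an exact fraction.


Step 1: For U[0,25], F(v) = v/25 and f(v) = 1/25
Step 2: phi(v) = v - (1 - v/25)/(1/25) = v - (25 - v) = 2v - 25
Step 3: Set phi(r*) = 0: 2r* - 25 = 0
Step 4: r* = 25/2 (the number of bidders n = 9 does not enter)

25/2


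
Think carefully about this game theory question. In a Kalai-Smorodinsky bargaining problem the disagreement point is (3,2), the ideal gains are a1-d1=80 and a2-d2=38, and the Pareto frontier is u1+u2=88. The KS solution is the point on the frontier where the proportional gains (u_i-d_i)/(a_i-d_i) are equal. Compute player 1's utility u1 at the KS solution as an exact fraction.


Step 1: At the KS point, (u1-d1)/r1 = (u2-d2)/r2 = t and u1+u2 = 88
Step 2: u1 = d1 + r1*t and u2 = d2 + r2*t, so (d1 + r1*t) + (d2 + r2*t) = 88
Step 3: t = (88 - 3 - 2)/(80 + 38) = 83/118
Step 4: u1 = d1 + r1*t = 3 + 80 * 83/118 = 3497/59
Step 5: (Check: u2 = d2 + r2*t = 1695/59; u1+u2 = 3497/59 + 1695/59 = 88, on the frontier.)

3497/59


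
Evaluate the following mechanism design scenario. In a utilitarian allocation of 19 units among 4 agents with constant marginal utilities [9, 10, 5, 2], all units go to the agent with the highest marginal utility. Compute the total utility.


Step 1: The marginal utilities are [9, 10, 5, 2]
Step 2: The highest marginal utility is 10
Step 3: All 19 units go to that agent
Step 4: Total utility = 10 * 19 = 190

190


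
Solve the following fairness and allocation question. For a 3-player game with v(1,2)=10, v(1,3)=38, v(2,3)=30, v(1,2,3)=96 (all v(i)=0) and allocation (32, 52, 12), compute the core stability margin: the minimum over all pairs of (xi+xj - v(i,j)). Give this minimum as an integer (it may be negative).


Step 1: Slack for coalition (1,2): x1+x2 - v12 = 84 - 10 = 74
Step 2: Slack for coalition (1,3): x1+x3 - v13 = 44 - 38 = 6
Step 3: Slack for coalition (2,3): x2+x3 - v23 = 64 - 30 = 34
Step 4: Minimum slack = min(74, 6, 34) = 6, attained by (1,3); no pair can gain by deviating, so the allocation is in the core

6


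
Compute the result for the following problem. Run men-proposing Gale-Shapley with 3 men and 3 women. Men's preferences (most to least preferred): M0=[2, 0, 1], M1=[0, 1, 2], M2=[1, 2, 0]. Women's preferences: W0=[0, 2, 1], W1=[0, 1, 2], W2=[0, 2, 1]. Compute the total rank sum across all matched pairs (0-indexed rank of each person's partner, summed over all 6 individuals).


Step 1: Run Gale-Shapley (men propose, women hold best offer):
  M0 proposes to W2; she accepts
  M1 proposes to W0; she accepts
  M2 proposes to W1; she accepts
Step 2: Final matching: W0-M1, W1-M2, W2-M0
Step 3: 0-indexed ranks (man's rank of his match, then woman's): 0 + 2 + 0 + 2 + 0 + 0
Step 4: Total rank sum = 4

4


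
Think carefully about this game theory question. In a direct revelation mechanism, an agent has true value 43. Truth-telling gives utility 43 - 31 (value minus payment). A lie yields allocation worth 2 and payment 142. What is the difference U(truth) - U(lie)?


Step 1: U(truth) = value - payment = 43 - 31 = 12
Step 2: U(lie) = allocation - payment = 2 - 142 = -140
Step 3: IC gap = 12 - (-140) = 152

152


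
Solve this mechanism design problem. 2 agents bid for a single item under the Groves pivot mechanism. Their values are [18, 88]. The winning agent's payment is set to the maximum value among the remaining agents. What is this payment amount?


Step 1: The efficient winner is agent 1 with value 88
Step 2: Other agents' values: [18]
Step 3: Pivot payment = max(others) = 18
Step 4: The winner pays 18

18


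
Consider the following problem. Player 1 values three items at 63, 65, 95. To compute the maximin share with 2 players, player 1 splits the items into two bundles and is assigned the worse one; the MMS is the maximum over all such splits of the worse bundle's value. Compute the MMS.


Step 1: Item values = 63, 65, 95
Step 2: Enumerate all 2-bundle partitions and take the smaller bundle:
  Partition 1: {63} vs {65,95} -> bundles 63, 160; min = 63
  Partition 2: {65} vs {63,95} -> bundles 65, 158; min = 65
  Partition 3: {95} vs {63,65} -> bundles 95, 128; min = 95
Step 3: MMS = max(63, 65, 95) = 95

95


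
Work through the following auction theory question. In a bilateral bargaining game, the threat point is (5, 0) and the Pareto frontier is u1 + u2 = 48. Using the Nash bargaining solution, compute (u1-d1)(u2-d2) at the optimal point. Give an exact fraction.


Step 1: The Nash solution splits surplus symmetrically above the disagreement point
Step 2: u1 = (total + d1 - d2)/2 = (48 + 5 - 0)/2 = 53/2
Step 3: u2 = (total - d1 + d2)/2 = (48 - 5 + 0)/2 = 43/2
Step 4: Nash product = (53/2 - 5) * (43/2 - 0)
Step 5: = 43/2 * 43/2 = 1849/4

1849/4


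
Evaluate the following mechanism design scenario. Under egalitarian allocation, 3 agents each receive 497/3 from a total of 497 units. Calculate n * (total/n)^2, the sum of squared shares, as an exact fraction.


Step 1: Each agent's share = 497/3
Step 2: Square of each share = (497/3)^2 = 247009/9
Step 3: Sum of squares = 3 * 247009/9 = 247009/3

247009/3


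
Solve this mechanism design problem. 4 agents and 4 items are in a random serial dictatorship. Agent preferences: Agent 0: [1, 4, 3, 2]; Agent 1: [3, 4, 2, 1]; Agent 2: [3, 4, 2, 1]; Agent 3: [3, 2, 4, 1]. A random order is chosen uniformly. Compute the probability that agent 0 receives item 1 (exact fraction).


Step 1: Agent 0 wants item 1
Step 2: There are 24 possible orderings of agents
Step 3: In 24 orderings, agent 0 gets item 1
Step 4: Probability = 24/24 = 1

1


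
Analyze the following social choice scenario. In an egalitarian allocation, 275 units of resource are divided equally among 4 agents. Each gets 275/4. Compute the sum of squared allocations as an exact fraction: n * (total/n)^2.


Step 1: Each agent's share = 275/4
Step 2: Square of each share = (275/4)^2 = 75625/16
Step 3: Sum of squares = 4 * 75625/16 = 75625/4

75625/4


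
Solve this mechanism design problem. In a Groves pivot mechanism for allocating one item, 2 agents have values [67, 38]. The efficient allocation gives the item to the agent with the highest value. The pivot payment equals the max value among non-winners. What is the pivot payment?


Step 1: The efficient winner is agent 0 with value 67
Step 2: Other agents' values: [38]
Step 3: Pivot payment = max(others) = 38
Step 4: The winner pays 38

38


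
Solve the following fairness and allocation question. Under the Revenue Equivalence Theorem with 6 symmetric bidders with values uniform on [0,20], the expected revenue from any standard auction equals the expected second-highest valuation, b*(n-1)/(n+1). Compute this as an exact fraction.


Step 1: By Revenue Equivalence, expected revenue = b*(n-1)/(n+1)
Step 2: Substituting n = 6, b = 20
Step 3: Revenue = 20*(6-1)/(6+1) = 20*5/7
Step 4: Revenue = 100/7

100/7


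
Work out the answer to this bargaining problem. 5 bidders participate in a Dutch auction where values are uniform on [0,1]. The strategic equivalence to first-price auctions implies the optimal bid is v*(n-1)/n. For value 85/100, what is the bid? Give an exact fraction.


Step 1: Dutch auctions are strategically equivalent to first-price auctions
Step 2: The equilibrium bid is b(v) = v*(n-1)/n
Step 3: b = 17/20 * 4/5
Step 4: b = 17/25

17/25


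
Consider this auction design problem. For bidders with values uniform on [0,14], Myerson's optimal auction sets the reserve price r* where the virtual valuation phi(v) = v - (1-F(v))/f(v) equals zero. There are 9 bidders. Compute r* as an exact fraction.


Step 1: For U[0,14], F(v) = v/14 and f(v) = 1/14
Step 2: phi(v) = v - (1 - v/14)/(1/14) = v - (14 - v) = 2v - 14
Step 3: Set phi(r*) = 0: 2r* - 14 = 0
Step 4: r* = 14/2 = 7 (the number of bidders n = 9 does not enter)

7


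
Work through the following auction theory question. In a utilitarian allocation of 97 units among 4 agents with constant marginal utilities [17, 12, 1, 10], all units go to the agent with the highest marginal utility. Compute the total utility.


Step 1: The marginal utilities are [17, 12, 1, 10]
Step 2: The highest marginal utility is 17
Step 3: All 97 units go to that agent
Step 4: Total utility = 17 * 97 = 1649

1649


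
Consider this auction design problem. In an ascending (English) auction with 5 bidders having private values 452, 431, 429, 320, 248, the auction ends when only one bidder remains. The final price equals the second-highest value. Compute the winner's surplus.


Step 1: Identify the highest value: 452
Step 2: Identify the second-highest value: 431
Step 3: The final price = second-highest value = 431
Step 4: Surplus = 452 - 431 = 21

21
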